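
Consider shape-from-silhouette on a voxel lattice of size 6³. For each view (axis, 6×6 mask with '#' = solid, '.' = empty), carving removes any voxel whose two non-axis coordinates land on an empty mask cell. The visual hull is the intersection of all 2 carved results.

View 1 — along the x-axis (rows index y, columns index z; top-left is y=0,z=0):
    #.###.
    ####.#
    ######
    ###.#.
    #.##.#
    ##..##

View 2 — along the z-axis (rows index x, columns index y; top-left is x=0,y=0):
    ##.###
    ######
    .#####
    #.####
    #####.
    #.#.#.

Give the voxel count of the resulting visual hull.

remaining voxels: 130

before carving: 216 voxels (6×6×6)
  1. axis=0 (YZ plane), |mask|=27  ⇒  voxels=162
  2. axis=2 (XY plane), |mask|=29  ⇒  voxels=130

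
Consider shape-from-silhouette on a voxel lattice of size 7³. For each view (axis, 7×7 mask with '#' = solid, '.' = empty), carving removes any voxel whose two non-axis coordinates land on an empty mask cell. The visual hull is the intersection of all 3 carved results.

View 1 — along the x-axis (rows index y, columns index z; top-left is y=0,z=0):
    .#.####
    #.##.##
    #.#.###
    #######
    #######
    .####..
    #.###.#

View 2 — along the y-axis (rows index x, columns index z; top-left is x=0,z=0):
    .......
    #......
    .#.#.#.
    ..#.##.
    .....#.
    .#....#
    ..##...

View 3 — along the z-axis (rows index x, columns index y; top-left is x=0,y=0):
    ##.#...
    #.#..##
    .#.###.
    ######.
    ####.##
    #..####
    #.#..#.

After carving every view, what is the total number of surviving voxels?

voxel count = 43

start: 7×7×7 = 343 voxels
carve view 1 (along x, YZ-mask fill 38/49): 266 voxels remain
carve view 2 (along y, XZ-mask fill 12/49): 64 voxels remain
carve view 3 (along z, XY-mask fill 31/49): 43 voxels remain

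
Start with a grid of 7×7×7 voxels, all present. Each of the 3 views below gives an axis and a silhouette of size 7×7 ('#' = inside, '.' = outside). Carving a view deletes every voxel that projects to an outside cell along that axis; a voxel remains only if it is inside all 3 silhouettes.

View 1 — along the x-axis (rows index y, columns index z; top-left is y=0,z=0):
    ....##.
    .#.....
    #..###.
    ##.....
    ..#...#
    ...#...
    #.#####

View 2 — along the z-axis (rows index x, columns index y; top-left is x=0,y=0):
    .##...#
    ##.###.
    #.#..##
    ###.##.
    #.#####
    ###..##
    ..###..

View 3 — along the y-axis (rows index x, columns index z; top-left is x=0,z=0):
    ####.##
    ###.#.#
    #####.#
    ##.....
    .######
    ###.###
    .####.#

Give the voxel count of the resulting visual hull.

|visual hull| = 57

before carving: 343 voxels (7×7×7)
  1. axis=0 (YZ plane), |mask|=18  ⇒  voxels=126
  2. axis=2 (XY plane), |mask|=31  ⇒  voxels=81
  3. axis=1 (XZ plane), |mask|=36  ⇒  voxels=57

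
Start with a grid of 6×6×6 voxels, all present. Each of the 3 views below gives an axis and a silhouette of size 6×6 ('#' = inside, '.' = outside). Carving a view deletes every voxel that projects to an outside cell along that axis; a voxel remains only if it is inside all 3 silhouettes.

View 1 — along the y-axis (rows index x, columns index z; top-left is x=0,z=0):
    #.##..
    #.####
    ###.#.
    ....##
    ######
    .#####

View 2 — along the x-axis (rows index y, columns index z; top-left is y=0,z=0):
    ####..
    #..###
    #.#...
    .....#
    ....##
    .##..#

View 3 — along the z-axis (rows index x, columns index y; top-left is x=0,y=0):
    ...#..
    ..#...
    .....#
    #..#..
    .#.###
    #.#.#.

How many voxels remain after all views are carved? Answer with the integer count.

full grid |V| = 216
carve view 1 (along y, XZ-mask fill 25/36): 150 voxels remain
carve view 2 (along x, YZ-mask fill 16/36): 67 voxels remain
carve view 3 (along z, XY-mask fill 12/36): 21 voxels remain

21 voxels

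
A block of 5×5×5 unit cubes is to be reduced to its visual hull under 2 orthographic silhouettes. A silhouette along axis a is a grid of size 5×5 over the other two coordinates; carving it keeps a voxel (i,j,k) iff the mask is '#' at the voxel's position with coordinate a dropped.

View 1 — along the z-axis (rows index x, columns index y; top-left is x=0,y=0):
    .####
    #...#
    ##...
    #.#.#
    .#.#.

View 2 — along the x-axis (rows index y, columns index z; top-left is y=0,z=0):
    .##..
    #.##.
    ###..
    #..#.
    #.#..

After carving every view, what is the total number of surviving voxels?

remaining voxels: 31

before carving: 125 voxels (5×5×5)
  1. axis=2 (XY plane), |mask|=13  ⇒  voxels=65
  2. axis=0 (YZ plane), |mask|=12  ⇒  voxels=31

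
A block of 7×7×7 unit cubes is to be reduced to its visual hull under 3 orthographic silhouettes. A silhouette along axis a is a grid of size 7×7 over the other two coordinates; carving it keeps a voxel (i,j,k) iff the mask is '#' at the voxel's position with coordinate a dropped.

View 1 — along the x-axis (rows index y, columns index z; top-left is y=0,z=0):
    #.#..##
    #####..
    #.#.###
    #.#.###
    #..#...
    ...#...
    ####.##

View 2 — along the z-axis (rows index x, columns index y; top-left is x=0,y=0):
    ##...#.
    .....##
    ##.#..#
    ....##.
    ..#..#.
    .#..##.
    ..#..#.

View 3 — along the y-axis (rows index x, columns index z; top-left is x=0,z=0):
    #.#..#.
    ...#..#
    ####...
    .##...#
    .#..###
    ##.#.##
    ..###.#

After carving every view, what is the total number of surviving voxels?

33 voxels

initial block: 7^3 = 343
carve view 1 (along x, YZ-mask fill 28/49): 196 voxels remain
carve view 2 (along z, XY-mask fill 18/49): 60 voxels remain
carve view 3 (along y, XZ-mask fill 25/49): 33 voxels remain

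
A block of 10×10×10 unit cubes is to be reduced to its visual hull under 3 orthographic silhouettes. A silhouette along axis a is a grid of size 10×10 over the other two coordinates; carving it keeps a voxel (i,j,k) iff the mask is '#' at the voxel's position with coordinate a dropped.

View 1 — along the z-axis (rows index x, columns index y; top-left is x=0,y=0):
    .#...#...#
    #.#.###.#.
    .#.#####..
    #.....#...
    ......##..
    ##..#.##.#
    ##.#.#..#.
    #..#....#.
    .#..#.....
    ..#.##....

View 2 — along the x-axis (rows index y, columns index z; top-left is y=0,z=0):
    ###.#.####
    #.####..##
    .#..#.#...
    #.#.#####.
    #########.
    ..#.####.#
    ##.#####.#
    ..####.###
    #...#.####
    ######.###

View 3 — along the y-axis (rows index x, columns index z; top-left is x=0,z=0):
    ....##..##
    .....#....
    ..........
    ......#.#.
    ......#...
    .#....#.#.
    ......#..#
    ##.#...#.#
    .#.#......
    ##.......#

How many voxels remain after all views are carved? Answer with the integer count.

|visual hull| = 54

start: 10×10×10 = 1000 voxels
carve view 1 (along z, XY-mask fill 38/100): 380 voxels remain
carve view 2 (along x, YZ-mask fill 70/100): 274 voxels remain
carve view 3 (along y, XZ-mask fill 23/100): 54 voxels remain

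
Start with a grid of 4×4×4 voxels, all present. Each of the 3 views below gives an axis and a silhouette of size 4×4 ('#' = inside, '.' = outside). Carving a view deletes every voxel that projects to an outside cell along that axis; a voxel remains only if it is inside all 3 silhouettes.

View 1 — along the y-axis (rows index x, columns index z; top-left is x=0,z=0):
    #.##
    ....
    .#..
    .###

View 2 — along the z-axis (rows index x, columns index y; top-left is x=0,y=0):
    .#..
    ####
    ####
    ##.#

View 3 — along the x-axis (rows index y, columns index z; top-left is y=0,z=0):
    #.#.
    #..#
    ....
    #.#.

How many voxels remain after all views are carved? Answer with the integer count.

before carving: 64 voxels (4×4×4)
step 1: project along y, AND mask (7/16) → |grid| = 28
step 2: project along z, AND mask (12/16) → |grid| = 16
step 3: project along x, AND mask (6/16) → |grid| = 5

|visual hull| = 5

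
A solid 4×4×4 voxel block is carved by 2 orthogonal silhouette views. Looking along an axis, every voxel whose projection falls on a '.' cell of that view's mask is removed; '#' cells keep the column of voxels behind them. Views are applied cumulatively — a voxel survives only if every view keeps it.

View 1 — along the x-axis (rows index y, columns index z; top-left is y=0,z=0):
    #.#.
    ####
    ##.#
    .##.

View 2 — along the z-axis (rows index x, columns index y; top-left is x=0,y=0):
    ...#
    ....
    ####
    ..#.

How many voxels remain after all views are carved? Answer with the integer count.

start: 4×4×4 = 64 voxels
step 1: project along x, AND mask (11/16) → |grid| = 44
step 2: project along z, AND mask (6/16) → |grid| = 16

remaining voxels: 16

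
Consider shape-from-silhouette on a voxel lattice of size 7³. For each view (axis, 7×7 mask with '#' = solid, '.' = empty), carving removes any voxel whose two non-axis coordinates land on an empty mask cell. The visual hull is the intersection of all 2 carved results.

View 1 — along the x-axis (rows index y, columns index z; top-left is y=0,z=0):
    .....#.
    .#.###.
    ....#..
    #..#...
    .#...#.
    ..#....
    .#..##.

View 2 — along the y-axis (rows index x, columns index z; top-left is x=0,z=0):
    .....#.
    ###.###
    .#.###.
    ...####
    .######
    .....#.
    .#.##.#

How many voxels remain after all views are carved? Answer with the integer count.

before carving: 343 voxels (7×7×7)
carve view 1 (along x, YZ-mask fill 14/49): 98 voxels remain
carve view 2 (along y, XZ-mask fill 26/49): 62 voxels remain

remaining voxels: 62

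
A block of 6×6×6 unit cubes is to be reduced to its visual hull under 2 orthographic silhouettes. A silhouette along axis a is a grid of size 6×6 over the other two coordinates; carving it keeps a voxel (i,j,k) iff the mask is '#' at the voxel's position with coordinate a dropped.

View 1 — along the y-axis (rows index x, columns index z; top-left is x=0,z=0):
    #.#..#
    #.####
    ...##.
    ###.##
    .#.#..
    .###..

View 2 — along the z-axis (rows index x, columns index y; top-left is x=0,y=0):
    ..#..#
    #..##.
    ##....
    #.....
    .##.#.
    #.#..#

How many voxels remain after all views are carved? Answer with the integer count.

start: 6×6×6 = 216 voxels
step 1: project along y, AND mask (20/36) → |grid| = 120
step 2: project along z, AND mask (14/36) → |grid| = 45

remaining voxels: 45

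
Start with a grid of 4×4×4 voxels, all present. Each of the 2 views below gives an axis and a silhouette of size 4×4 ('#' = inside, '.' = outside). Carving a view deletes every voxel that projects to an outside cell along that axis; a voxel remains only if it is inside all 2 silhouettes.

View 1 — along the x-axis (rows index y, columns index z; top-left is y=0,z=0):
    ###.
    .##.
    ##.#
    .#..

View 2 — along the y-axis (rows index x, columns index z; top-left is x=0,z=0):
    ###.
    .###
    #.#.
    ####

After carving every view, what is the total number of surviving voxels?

28 voxels

before carving: 64 voxels (4×4×4)
V1 x: intersect with YZ mask (9 set) -- 36 left
V2 y: intersect with XZ mask (12 set) -- 28 left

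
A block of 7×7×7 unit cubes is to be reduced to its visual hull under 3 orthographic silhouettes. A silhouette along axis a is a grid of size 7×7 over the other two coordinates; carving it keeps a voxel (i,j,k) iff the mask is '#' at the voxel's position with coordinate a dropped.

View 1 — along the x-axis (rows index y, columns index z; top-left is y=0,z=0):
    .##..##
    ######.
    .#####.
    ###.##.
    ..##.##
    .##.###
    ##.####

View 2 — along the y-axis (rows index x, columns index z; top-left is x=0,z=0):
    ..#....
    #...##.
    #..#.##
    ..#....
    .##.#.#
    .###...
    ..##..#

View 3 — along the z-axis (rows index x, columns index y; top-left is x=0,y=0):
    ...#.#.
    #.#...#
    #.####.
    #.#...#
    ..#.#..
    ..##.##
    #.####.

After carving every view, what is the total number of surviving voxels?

initial block: 7^3 = 343
V1 x: intersect with YZ mask (35 set) -- 245 left
V2 y: intersect with XZ mask (19 set) -- 96 left
V3 z: intersect with XY mask (24 set) -- 45 left

|visual hull| = 45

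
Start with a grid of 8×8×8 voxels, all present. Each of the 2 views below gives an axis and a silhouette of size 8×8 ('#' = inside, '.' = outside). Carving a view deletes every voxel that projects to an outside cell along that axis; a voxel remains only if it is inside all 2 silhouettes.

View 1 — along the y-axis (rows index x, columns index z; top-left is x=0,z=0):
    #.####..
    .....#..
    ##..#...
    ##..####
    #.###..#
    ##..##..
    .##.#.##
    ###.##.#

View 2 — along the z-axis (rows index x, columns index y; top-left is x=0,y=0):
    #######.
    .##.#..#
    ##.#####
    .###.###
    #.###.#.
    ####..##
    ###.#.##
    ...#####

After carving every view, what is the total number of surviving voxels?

start: 8×8×8 = 512 voxels
after view 1 [y-axis, 35 of 64 cells solid] → remaining = 280
after view 2 [z-axis, 46 of 64 cells solid] → remaining = 205

|visual hull| = 205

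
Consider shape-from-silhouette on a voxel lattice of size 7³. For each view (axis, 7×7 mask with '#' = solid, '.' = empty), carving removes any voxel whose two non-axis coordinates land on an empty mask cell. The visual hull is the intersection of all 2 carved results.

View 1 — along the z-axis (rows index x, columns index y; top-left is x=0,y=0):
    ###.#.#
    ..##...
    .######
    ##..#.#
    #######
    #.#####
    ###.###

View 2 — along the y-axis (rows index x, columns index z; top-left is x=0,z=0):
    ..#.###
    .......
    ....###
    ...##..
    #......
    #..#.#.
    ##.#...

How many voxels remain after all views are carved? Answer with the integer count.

initial block: 7^3 = 343
[1] z-view keeps 36 columns → grid now 252
[2] y-view keeps 16 columns → grid now 89

remaining voxels: 89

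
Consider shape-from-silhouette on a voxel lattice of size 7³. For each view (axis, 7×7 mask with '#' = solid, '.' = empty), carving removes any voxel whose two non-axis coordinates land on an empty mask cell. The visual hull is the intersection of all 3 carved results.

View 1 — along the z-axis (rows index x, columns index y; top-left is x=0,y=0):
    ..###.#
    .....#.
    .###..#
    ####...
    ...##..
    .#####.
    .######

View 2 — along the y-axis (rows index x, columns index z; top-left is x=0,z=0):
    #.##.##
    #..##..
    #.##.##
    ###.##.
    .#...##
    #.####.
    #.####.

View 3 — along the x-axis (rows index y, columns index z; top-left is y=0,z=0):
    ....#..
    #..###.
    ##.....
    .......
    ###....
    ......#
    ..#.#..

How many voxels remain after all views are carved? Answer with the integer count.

full grid |V| = 343
[1] z-view keeps 26 columns → grid now 182
[2] y-view keeps 31 columns → grid now 124
[3] x-view keeps 13 columns → grid now 32

|visual hull| = 32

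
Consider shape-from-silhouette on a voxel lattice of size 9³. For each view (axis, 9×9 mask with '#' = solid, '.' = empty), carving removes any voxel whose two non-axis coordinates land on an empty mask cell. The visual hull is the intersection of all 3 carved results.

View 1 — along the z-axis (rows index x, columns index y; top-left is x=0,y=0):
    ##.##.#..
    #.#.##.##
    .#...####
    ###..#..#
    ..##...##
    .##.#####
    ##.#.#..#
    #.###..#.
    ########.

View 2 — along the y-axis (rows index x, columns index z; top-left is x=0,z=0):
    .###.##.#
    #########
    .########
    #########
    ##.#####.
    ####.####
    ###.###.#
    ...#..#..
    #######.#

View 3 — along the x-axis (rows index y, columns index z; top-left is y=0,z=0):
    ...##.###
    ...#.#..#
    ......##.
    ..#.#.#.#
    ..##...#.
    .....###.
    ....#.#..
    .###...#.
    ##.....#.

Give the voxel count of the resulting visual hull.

|visual hull| = 131

full grid |V| = 729
step 1: project along z, AND mask (50/81) → |grid| = 450
step 2: project along y, AND mask (64/81) → |grid| = 362
step 3: project along x, AND mask (29/81) → |grid| = 131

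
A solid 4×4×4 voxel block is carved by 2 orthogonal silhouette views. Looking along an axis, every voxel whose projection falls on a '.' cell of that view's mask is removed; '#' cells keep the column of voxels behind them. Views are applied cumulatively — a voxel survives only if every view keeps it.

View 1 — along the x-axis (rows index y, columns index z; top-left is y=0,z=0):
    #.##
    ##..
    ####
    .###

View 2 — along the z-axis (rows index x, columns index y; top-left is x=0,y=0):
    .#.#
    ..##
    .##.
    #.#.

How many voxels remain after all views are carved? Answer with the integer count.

remaining voxels: 25

full grid |V| = 64
[1] x-view keeps 12 columns → grid now 48
[2] z-view keeps 8 columns → grid now 25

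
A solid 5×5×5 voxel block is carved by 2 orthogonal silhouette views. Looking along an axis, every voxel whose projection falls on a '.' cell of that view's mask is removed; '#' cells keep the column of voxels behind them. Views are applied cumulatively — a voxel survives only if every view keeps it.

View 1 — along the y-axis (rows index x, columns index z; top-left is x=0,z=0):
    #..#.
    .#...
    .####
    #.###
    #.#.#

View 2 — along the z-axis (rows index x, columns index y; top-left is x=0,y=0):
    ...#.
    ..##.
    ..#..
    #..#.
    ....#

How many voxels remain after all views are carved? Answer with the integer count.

initial block: 5^3 = 125
[1] y-view keeps 14 columns → grid now 70
[2] z-view keeps 7 columns → grid now 19

19 voxels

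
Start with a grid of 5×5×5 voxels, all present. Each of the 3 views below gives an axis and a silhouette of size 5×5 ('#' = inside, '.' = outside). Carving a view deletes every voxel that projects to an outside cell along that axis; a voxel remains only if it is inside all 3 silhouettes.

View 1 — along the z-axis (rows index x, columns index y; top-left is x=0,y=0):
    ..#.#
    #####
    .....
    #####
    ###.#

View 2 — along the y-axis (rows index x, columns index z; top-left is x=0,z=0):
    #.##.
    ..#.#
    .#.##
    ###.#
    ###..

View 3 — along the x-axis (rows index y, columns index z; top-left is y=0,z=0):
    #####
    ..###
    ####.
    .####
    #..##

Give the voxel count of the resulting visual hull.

initial block: 5^3 = 125
after view 1 [z-axis, 16 of 25 cells solid] → remaining = 80
after view 2 [y-axis, 15 of 25 cells solid] → remaining = 48
after view 3 [x-axis, 19 of 25 cells solid] → remaining = 35

voxel count = 35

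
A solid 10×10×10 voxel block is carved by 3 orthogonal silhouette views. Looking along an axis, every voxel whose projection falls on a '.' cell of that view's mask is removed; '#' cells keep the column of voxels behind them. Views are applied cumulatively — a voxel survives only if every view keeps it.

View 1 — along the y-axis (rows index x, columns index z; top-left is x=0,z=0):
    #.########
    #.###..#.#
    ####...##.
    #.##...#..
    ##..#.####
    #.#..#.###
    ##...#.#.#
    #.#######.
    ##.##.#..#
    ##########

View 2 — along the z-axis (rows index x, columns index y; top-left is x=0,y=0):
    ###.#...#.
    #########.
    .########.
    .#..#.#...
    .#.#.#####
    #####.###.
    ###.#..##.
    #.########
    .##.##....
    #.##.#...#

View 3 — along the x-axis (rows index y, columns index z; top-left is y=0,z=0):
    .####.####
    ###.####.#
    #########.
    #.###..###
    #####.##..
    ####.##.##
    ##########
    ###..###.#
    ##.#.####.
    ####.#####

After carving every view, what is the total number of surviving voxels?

before carving: 1000 voxels (10×10×10)
V1 y: intersect with XZ mask (67 set) -- 670 left
V2 z: intersect with XY mask (64 set) -- 432 left
V3 x: intersect with YZ mask (80 set) -- 347 left

|visual hull| = 347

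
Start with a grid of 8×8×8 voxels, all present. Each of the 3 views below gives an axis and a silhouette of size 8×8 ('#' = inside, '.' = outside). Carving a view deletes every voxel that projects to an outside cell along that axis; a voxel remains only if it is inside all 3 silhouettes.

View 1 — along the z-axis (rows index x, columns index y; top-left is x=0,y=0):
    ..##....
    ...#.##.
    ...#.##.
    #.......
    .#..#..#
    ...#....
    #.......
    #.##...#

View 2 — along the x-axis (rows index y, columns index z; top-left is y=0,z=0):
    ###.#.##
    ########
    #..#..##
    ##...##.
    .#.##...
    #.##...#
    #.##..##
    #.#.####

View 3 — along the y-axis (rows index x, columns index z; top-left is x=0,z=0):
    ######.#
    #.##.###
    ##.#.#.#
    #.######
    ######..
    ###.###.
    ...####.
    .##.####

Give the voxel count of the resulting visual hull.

initial block: 8^3 = 512
  1. axis=2 (XY plane), |mask|=18  ⇒  voxels=144
  2. axis=0 (YZ plane), |mask|=40  ⇒  voxels=87
  3. axis=1 (XZ plane), |mask|=47  ⇒  voxels=66

|visual hull| = 66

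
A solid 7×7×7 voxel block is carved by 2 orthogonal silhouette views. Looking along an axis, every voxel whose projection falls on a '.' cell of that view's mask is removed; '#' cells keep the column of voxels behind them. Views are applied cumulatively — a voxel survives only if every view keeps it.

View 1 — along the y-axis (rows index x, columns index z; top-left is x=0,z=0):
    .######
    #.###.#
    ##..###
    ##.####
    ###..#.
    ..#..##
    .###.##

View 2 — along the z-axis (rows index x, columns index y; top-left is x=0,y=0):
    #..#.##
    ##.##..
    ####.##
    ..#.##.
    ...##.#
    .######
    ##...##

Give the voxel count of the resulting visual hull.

remaining voxels: 142

initial block: 7^3 = 343
[1] y-view keeps 34 columns → grid now 238
[2] z-view keeps 30 columns → grid now 142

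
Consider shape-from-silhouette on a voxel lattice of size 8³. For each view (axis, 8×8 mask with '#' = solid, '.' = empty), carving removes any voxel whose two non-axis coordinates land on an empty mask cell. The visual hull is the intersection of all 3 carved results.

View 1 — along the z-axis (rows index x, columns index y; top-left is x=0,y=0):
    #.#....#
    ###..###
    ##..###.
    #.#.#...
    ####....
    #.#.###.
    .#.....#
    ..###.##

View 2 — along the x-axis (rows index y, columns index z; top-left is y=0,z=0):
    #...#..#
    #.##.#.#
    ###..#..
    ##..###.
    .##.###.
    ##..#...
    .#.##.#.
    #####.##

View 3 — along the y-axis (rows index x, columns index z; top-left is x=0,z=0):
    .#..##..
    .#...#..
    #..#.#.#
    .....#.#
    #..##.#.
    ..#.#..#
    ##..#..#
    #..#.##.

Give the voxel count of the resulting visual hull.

56 voxels

before carving: 512 voxels (8×8×8)
[1] z-view keeps 33 columns → grid now 264
[2] x-view keeps 36 columns → grid now 145
[3] y-view keeps 26 columns → grid now 56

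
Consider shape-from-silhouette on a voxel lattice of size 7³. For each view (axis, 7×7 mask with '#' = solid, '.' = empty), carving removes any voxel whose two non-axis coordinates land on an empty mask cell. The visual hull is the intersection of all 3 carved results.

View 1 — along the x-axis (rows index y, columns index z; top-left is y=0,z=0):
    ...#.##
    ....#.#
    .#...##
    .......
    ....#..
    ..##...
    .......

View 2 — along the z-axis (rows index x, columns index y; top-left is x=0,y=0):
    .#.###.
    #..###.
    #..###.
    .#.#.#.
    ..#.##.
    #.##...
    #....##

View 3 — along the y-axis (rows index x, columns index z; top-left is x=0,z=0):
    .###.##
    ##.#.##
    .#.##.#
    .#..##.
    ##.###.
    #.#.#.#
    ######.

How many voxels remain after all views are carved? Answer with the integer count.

|visual hull| = 22

initial block: 7^3 = 343
[1] x-view keeps 11 columns → grid now 77
[2] z-view keeps 24 columns → grid now 38
[3] y-view keeps 32 columns → grid now 22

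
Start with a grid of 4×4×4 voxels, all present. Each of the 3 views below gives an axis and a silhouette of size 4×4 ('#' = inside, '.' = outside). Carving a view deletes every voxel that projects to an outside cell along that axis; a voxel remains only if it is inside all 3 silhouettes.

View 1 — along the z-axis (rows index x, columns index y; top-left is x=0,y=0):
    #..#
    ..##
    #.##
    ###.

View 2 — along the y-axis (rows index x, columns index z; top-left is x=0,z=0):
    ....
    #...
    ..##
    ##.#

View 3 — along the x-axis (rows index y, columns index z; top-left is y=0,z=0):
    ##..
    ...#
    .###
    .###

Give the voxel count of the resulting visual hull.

before carving: 64 voxels (4×4×4)
V1 z: intersect with XY mask (10 set) -- 40 left
V2 y: intersect with XZ mask (6 set) -- 17 left
V3 x: intersect with YZ mask (9 set) -- 9 left

voxel count = 9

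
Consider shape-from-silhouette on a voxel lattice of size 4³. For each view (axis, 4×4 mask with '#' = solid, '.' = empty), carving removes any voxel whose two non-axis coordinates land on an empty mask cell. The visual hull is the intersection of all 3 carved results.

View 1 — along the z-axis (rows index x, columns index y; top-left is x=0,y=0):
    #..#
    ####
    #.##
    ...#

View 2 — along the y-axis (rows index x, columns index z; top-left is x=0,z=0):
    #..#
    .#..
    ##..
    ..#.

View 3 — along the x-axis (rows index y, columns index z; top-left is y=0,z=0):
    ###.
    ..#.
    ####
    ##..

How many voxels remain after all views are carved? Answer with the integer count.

before carving: 64 voxels (4×4×4)
V1 z: intersect with XY mask (10 set) -- 40 left
V2 y: intersect with XZ mask (6 set) -- 15 left
V3 x: intersect with YZ mask (10 set) -- 11 left

11 voxels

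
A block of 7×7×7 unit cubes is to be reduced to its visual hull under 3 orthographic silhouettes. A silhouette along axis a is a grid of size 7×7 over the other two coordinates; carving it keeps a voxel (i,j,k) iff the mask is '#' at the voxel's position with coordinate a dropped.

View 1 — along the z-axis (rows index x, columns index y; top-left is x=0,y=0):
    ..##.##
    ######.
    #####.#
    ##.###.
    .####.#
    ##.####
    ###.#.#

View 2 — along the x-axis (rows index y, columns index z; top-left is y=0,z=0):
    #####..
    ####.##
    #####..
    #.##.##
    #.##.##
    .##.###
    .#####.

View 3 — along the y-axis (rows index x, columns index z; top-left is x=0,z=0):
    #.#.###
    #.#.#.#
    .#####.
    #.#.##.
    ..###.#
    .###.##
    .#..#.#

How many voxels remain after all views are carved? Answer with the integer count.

118 voxels

start: 7×7×7 = 343 voxels
V1 z: intersect with XY mask (37 set) -- 259 left
V2 x: intersect with YZ mask (36 set) -- 191 left
V3 y: intersect with XZ mask (30 set) -- 118 left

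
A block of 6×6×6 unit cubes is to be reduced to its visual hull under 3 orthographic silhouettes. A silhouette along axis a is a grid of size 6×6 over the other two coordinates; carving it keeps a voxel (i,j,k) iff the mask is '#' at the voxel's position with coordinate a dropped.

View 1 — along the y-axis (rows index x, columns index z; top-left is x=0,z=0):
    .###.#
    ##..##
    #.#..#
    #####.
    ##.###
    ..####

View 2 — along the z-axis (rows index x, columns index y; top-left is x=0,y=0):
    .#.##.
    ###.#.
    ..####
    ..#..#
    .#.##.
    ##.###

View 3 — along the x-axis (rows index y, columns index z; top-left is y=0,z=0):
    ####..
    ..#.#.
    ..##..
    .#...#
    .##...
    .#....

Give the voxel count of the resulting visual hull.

25 voxels

start: 6×6×6 = 216 voxels
step 1: project along y, AND mask (25/36) → |grid| = 150
step 2: project along z, AND mask (21/36) → |grid| = 85
step 3: project along x, AND mask (13/36) → |grid| = 25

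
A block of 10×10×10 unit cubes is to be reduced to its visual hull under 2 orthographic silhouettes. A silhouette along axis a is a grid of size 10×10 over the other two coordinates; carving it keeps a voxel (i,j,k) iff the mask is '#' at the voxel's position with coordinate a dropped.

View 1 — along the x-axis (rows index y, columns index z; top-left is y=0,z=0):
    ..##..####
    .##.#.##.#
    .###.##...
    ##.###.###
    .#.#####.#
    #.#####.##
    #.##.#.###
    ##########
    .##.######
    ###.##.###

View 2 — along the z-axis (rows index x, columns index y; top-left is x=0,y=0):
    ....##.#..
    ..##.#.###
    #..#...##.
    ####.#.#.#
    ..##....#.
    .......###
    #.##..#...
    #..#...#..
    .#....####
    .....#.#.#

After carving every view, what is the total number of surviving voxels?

before carving: 1000 voxels (10×10×10)
  1. axis=0 (YZ plane), |mask|=73  ⇒  voxels=730
  2. axis=2 (XY plane), |mask|=41  ⇒  voxels=317

|visual hull| = 317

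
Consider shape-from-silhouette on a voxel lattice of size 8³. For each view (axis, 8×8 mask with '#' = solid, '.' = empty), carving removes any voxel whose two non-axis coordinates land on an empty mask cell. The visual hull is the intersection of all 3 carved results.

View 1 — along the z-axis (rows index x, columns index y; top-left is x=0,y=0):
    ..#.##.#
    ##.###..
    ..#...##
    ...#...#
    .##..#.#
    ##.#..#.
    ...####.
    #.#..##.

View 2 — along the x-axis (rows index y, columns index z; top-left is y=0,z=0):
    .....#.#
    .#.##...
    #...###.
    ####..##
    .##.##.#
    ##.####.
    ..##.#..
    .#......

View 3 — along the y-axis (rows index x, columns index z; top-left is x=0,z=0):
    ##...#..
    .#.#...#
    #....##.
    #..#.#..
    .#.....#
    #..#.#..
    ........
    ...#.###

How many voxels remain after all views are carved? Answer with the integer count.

start: 8×8×8 = 512 voxels
[1] z-view keeps 30 columns → grid now 240
[2] x-view keeps 30 columns → grid now 116
[3] y-view keeps 21 columns → grid now 42

42 voxels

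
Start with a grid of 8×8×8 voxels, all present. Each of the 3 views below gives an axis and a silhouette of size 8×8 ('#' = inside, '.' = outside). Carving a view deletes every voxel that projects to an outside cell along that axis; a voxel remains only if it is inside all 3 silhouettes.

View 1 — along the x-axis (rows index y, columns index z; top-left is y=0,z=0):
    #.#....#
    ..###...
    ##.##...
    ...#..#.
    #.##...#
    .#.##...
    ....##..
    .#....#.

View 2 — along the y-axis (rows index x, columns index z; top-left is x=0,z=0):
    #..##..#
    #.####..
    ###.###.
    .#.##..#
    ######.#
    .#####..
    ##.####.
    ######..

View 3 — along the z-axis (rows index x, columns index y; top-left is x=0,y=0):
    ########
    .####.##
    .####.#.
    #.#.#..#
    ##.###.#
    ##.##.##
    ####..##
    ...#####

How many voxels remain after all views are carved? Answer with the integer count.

initial block: 8^3 = 512
carve view 1 (along x, YZ-mask fill 23/64): 184 voxels remain
carve view 2 (along y, XZ-mask fill 43/64): 134 voxels remain
carve view 3 (along z, XY-mask fill 46/64): 91 voxels remain

|visual hull| = 91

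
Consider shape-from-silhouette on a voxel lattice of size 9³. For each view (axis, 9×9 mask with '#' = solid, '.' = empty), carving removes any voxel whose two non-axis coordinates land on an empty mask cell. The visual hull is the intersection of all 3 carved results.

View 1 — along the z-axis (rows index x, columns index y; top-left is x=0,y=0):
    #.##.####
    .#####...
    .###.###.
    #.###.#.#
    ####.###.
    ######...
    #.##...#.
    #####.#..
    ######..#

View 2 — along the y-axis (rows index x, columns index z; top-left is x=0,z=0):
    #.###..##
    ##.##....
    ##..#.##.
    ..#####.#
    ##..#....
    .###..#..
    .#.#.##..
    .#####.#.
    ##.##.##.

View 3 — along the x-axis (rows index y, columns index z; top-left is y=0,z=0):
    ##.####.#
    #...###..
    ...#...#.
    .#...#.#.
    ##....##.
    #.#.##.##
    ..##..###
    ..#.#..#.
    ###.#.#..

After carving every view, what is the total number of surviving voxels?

|visual hull| = 122

initial block: 9^3 = 729
  1. axis=2 (XY plane), |mask|=54  ⇒  voxels=486
  2. axis=1 (XZ plane), |mask|=44  ⇒  voxels=267
  3. axis=0 (YZ plane), |mask|=39  ⇒  voxels=122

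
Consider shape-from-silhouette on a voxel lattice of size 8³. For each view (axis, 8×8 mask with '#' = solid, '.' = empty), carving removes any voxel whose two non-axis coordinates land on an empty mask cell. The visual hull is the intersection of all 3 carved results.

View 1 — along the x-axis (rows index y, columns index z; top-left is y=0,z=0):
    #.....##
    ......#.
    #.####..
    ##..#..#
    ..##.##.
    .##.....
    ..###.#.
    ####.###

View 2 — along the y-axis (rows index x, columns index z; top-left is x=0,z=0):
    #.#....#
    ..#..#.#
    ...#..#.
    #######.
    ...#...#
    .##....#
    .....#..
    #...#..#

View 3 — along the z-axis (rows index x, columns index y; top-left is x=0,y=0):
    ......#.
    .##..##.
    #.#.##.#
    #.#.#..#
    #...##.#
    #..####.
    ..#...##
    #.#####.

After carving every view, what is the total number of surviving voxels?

voxel count = 49

initial block: 8^3 = 512
V1 x: intersect with YZ mask (30 set) -- 240 left
V2 y: intersect with XZ mask (24 set) -- 90 left
V3 z: intersect with XY mask (32 set) -- 49 left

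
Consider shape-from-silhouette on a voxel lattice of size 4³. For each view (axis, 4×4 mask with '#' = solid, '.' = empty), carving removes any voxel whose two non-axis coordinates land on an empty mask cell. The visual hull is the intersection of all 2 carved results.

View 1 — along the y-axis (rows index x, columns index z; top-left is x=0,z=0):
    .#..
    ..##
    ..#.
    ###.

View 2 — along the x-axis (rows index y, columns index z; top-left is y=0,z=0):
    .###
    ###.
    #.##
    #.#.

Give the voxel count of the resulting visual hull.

remaining voxels: 21

full grid |V| = 64
V1 y: intersect with XZ mask (7 set) -- 28 left
V2 x: intersect with YZ mask (11 set) -- 21 left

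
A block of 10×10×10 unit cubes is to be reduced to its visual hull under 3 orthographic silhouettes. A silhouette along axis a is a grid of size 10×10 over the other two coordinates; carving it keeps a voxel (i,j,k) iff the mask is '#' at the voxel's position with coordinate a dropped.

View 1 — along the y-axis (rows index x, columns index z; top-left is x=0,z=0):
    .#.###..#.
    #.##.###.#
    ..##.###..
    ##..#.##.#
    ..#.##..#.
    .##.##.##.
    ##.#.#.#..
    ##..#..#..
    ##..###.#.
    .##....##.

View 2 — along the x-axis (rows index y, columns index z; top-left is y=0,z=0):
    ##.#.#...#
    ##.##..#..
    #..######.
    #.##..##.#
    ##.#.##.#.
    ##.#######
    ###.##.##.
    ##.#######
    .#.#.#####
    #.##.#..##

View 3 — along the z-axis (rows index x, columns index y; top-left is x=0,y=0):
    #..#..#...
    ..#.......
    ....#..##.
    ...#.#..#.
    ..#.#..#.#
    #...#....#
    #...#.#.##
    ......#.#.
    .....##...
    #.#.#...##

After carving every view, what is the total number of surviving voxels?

remaining voxels: 103

full grid |V| = 1000
carve view 1 (along y, XZ-mask fill 52/100): 520 voxels remain
carve view 2 (along x, YZ-mask fill 67/100): 351 voxels remain
carve view 3 (along z, XY-mask fill 31/100): 103 voxels remain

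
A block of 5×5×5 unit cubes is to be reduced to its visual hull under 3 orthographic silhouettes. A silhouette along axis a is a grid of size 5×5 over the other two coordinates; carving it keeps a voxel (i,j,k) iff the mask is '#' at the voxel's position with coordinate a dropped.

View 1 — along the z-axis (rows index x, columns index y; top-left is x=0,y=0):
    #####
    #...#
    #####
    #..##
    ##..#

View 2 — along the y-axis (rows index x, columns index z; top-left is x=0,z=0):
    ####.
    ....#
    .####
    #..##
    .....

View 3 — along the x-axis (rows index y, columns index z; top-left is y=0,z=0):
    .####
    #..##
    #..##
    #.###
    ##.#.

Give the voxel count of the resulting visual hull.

voxel count = 34

initial block: 5^3 = 125
V1 z: intersect with XY mask (18 set) -- 90 left
V2 y: intersect with XZ mask (12 set) -- 51 left
V3 x: intersect with YZ mask (17 set) -- 34 left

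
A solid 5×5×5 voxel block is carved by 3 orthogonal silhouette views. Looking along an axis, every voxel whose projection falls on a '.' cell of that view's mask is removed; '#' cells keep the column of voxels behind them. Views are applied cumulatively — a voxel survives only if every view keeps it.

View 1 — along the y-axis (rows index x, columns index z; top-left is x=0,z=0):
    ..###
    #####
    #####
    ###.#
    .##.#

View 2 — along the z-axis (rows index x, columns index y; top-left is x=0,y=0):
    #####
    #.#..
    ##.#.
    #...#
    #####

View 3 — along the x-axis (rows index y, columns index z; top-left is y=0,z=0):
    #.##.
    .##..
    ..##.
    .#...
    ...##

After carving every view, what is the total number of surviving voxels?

27 voxels

initial block: 5^3 = 125
V1 y: intersect with XZ mask (20 set) -- 100 left
V2 z: intersect with XY mask (17 set) -- 63 left
V3 x: intersect with YZ mask (10 set) -- 27 left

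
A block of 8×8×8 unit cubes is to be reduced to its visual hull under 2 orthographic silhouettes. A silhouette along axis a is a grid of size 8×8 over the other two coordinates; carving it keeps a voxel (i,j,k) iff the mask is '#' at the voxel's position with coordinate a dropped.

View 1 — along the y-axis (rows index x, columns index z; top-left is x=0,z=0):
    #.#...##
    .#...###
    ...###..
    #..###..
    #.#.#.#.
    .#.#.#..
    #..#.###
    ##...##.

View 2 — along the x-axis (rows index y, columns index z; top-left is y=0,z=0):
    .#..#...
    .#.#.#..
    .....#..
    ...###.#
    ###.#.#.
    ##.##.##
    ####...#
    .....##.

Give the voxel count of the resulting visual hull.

start: 8×8×8 = 512 voxels
after view 1 [y-axis, 31 of 64 cells solid] → remaining = 248
after view 2 [x-axis, 28 of 64 cells solid] → remaining = 110

voxel count = 110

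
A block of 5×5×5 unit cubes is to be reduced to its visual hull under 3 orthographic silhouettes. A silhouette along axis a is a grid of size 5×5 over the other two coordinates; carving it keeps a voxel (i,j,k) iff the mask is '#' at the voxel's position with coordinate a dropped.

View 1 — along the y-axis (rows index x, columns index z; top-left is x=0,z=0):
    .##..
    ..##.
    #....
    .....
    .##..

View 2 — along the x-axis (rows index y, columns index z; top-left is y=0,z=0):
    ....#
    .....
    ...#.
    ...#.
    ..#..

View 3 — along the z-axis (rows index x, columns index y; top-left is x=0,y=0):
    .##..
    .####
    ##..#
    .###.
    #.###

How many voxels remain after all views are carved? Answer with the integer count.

remaining voxels: 4

before carving: 125 voxels (5×5×5)
after view 1 [y-axis, 7 of 25 cells solid] → remaining = 35
after view 2 [x-axis, 4 of 25 cells solid] → remaining = 5
after view 3 [z-axis, 16 of 25 cells solid] → remaining = 4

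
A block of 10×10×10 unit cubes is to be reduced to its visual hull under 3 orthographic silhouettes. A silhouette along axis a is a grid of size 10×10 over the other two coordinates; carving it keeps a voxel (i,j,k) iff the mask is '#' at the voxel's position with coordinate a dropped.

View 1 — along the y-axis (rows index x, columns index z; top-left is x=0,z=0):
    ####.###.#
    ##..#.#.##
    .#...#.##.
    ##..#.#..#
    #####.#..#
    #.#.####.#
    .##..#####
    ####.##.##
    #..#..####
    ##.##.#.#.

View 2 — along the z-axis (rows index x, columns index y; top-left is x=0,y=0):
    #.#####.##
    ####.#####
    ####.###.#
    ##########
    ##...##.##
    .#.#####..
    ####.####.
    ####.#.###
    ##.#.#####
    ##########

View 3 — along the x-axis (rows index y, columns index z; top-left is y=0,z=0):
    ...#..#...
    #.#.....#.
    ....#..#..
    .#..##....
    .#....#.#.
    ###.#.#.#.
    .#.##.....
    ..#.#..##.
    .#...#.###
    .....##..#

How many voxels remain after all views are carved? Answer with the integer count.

175 voxels

start: 10×10×10 = 1000 voxels
[1] y-view keeps 64 columns → grid now 640
[2] z-view keeps 81 columns → grid now 512
[3] x-view keeps 34 columns → grid now 175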